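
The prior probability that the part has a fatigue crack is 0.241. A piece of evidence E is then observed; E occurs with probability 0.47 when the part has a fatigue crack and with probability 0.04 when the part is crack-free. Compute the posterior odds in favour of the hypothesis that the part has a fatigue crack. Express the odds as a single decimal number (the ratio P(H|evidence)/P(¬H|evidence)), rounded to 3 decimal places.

Posterior odds ≈ 3.731

Prior odds = 0.241/(1−0.241) = 0.31752.
Likelihood ratio for E = 0.47/0.04 = 11.750.
Posterior odds = prior odds × LR = 3.7309.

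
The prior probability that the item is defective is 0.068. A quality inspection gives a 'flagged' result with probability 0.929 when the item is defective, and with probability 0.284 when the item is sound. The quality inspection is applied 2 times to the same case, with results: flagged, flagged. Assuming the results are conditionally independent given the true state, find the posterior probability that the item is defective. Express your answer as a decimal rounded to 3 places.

With H the event that the item is defective, the joint likelihood of the observed sequence is P(data|H) = 0.929·0.929 = 0.86304 and P(data|¬H) = 0.284·0.284 = 0.080656.
Bayes: P(H|data) = 0.068·0.86304 / (0.068·0.86304 + 0.932·0.080656) = 0.058687/0.13386 = 0.4384.

Posterior P(H) ≈ 0.438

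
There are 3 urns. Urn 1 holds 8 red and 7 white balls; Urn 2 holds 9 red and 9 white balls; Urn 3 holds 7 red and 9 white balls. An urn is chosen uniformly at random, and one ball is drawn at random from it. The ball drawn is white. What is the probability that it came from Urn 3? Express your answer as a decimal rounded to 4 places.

Posterior probability ≈ 0.3678

P(white|Urn 1) = 0.4667; P(white|Urn 2) = 0.5; P(white|Urn 3) = 0.5625.
Prior × likelihood for each source: 0.333333·0.4667=0.1556, 0.333333·0.5=0.1667, 0.333333·0.5625=0.1875. Summing gives P(white) = 0.50972.
P(Urn 3 | white) = 0.1875 / 0.50972 = 0.3678.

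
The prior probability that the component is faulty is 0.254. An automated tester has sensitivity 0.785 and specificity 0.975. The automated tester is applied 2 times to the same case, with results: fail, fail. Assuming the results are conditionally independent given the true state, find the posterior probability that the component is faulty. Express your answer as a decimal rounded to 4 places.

Let H be the event that the component is faulty; start with P(H) = 0.254. P('fail'|H) = 0.785, P('fail'|¬H) = 0.025.
Update on result 1 ('fail'): P(H) ← 0.785·0.2540 / (0.785·0.2540 + 0.025·0.7460) = 0.19939/0.21804 = 0.9145.
Update on result 2 ('fail'): P(H) ← 0.785·0.9145 / (0.785·0.9145 + 0.025·0.0855) = 0.71786/0.71999 = 0.9970.

Posterior P(H) ≈ 0.9970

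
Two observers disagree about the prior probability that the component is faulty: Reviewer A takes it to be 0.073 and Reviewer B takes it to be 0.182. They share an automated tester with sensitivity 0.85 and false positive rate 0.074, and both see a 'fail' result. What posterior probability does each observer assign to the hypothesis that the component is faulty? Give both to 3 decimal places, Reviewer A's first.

The likelihood ratio for a 'fail' result is 0.85/0.074 = 11.486.
Reviewer A: prior odds 0.073/0.927 = 0.078749; posterior odds 0.90455; posterior probability 0.475.
Reviewer B: prior odds 0.182/0.818 = 0.22249; posterior odds 2.5557; posterior probability 0.719.

Reviewer A: 0.475; Reviewer B: 0.719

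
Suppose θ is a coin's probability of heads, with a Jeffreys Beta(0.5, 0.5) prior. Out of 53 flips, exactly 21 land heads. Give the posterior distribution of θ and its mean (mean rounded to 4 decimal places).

Posterior: Beta(21.5, 32.5); mean ≈ 0.3981

Observing 21 successes and 32 failures updates Beta(0.5, 0.5) by adding the success and failure counts to the two shape parameters: α = 0.5+21 = 21.5, β = 0.5+32 = 32.5.
Posterior mean = α/(α+β) = 21.5/54 = 0.3981.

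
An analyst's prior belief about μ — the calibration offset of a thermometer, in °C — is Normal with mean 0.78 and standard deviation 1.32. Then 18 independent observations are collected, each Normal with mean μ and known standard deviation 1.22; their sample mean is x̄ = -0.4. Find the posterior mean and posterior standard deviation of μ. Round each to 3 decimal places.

Prior precision 1/τ₀² = 1/1.32² = 0.573921; data precision n/σ² = 18/1.22² = 12.0935.
Posterior precision = 0.573921 + 12.0935 = 12.6674, giving posterior SD = 1/√12.6674 = 0.281.
Posterior mean = (0.573921·0.78 + 12.0935·-0.4) / 12.6674 = -0.347.

Posterior mean ≈ -0.347; posterior SD ≈ 0.281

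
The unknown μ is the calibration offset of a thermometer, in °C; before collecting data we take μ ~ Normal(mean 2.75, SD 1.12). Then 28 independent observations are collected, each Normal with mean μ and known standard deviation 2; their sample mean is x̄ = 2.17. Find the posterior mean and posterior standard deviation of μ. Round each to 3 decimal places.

Posterior mean ≈ 2.229; posterior SD ≈ 0.358

Prior precision 1/τ₀² = 1/1.12² = 0.797194; data precision n/σ² = 28/2² = 7.00000.
Posterior precision = 0.797194 + 7.00000 = 7.79719, giving posterior SD = 1/√7.79719 = 0.358.
Posterior mean = (0.797194·2.75 + 7.00000·2.17) / 7.79719 = 2.229.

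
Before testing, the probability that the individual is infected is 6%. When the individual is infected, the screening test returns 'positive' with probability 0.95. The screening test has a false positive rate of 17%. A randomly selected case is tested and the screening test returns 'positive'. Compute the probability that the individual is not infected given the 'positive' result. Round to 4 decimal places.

Write H for 'the individual is infected'. Prior odds H:¬H = 0.06/0.94 = 0.063830. For the 'positive' outcome, the likelihood ratio is 0.95/0.17 = 5.5882.
Posterior odds = 0.063830 × 5.5882 = 0.35670, so P(H|E) = 0.35670/(1+0.35670) = 0.2629. Then P(¬H|E) = 1 − 0.2629 = 0.7371.

P(¬H | E) ≈ 0.7371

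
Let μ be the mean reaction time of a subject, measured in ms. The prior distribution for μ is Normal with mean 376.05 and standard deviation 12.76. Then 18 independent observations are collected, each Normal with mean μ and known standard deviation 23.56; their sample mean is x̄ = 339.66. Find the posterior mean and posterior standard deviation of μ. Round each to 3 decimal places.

Posterior mean ≈ 345.455; posterior SD ≈ 5.092

With known σ, the Normal prior is conjugate. Weight on the data is w = (n/σ²)/(n/σ² + 1/τ₀²) = 0.0324281/(0.0324281+0.00614184) = 0.84076.
Posterior mean = w·x̄ + (1−w)·μ₀ = 0.84076·339.66 + 0.15924·376.05 = 345.455. Posterior variance = 1/(0.0324281+0.00614184) = 25.9269, so SD = 5.092.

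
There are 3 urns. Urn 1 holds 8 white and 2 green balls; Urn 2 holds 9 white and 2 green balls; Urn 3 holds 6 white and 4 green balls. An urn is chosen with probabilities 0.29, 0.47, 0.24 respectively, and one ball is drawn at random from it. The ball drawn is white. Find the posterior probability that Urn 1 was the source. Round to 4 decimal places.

Posterior probability ≈ 0.3050

P(white|Urn 1) = 0.8; P(white|Urn 2) = 0.8182; P(white|Urn 3) = 0.6.
Prior × likelihood for each source: 0.29·0.8=0.2320, 0.47·0.8182=0.3845, 0.24·0.6=0.1440. Summing gives P(white) = 0.76055.
P(Urn 1 | white) = 0.2320 / 0.76055 = 0.3050.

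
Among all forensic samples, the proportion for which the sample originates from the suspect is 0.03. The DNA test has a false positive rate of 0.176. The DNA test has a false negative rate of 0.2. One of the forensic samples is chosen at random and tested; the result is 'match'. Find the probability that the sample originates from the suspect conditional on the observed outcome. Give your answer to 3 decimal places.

Let H be the event that the sample originates from the suspect. P(H) = 0.03, so P(¬H) = 0.97. With E the 'match' result, P(E|H) = 0.8 and P(E|¬H) = 0.176.
P(E) = 0.8·0.03 + 0.176·0.97 = 0.024000 + 0.17072 = 0.19472.
By Bayes' theorem, P(H|E) = 0.024000 / 0.19472 = 0.123.

P(H | E) ≈ 0.123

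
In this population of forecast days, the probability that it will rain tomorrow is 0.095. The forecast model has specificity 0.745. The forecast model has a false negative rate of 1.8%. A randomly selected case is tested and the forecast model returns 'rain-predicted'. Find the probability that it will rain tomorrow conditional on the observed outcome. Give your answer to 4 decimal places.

P(H | E) ≈ 0.2879

Let H be the event that it will rain tomorrow. P(H) = 0.095, so P(¬H) = 0.905. With E the 'rain-predicted' result, P(E|H) = 0.982 and P(E|¬H) = 0.255.
P(E) = 0.982·0.095 + 0.255·0.905 = 0.093290 + 0.23078 = 0.32406.
By Bayes' theorem, P(H|E) = 0.093290 / 0.32406 = 0.2879.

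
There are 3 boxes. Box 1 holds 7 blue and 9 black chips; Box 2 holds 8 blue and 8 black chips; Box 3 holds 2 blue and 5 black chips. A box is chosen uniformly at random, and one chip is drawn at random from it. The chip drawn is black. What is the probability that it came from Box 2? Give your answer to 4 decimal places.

Posterior probability ≈ 0.2814

Tabulate prior·likelihood by source: [1] prior 0.333333, lik 0.5625, product 0.1875; [2] prior 0.333333, lik 0.5, product 0.1667; [3] prior 0.333333, lik 0.7143, product 0.2381.
Normalizing constant = 0.59226; the posterior for Box 2 is its product over the sum, 0.1667/0.59226 = 0.2814.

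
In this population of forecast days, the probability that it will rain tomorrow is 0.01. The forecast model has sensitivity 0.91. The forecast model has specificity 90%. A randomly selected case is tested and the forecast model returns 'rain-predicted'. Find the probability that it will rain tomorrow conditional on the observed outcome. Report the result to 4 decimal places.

P(H | E) ≈ 0.0842

Let H be the event that it will rain tomorrow. P(H) = 0.01, so P(¬H) = 0.99. With E the 'rain-predicted' result, P(E|H) = 0.91 and P(E|¬H) = 0.1.
P(E) = 0.91·0.01 + 0.1·0.99 = 0.0091000 + 0.099000 = 0.10810.
By Bayes' theorem, P(H|E) = 0.0091000 / 0.10810 = 0.0842.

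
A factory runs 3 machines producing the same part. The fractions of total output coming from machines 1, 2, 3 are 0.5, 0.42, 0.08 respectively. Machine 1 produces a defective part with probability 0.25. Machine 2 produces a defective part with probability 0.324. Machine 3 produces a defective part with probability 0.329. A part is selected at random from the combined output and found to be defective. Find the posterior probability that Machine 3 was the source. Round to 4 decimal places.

Posterior probability ≈ 0.0916

Tabulate prior·likelihood by source: [1] prior 0.5, lik 0.25, product 0.1250; [2] prior 0.42, lik 0.324, product 0.1361; [3] prior 0.08, lik 0.329, product 0.02632.
Normalizing constant = 0.28740; the posterior for Machine 3 is its product over the sum, 0.02632/0.28740 = 0.0916.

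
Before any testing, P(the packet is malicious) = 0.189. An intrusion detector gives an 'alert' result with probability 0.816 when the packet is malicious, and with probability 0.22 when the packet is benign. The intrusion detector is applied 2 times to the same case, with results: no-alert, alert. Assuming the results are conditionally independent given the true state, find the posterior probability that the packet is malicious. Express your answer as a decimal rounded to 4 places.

With H the event that the packet is malicious, the joint likelihood of the observed sequence is P(data|H) = 0.184·0.816 = 0.15014 and P(data|¬H) = 0.78·0.22 = 0.17160.
Bayes: P(H|data) = 0.189·0.15014 / (0.189·0.15014 + 0.811·0.17160) = 0.028377/0.16754 = 0.1694.

Posterior P(H) ≈ 0.1694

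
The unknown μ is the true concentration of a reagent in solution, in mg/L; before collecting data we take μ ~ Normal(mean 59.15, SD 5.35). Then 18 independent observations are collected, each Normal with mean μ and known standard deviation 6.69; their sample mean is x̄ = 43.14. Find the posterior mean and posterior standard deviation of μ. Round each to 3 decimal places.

With known σ, the Normal prior is conjugate. Weight on the data is w = (n/σ²)/(n/σ² + 1/τ₀²) = 0.402180/(0.402180+0.0349375) = 0.92007.
Posterior mean = w·x̄ + (1−w)·μ₀ = 0.92007·43.14 + 0.079927·59.15 = 44.420. Posterior variance = 1/(0.402180+0.0349375) = 2.28772, so SD = 1.513.

Posterior mean ≈ 44.420; posterior SD ≈ 1.513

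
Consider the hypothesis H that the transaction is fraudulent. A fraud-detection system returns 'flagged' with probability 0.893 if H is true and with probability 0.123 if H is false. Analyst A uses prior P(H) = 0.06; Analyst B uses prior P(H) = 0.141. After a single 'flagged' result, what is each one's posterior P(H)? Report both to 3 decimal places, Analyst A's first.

P('+'|H) = 0.893, P('+'|¬H) = 0.123.
Analyst A: numerator 0.893·0.06 = 0.053580; evidence = 0.053580+0.123·0.94 = 0.16920; posterior = 0.317.
Analyst B: numerator 0.893·0.141 = 0.12591; evidence = 0.12591+0.123·0.859 = 0.23157; posterior = 0.544.

Analyst A: 0.317; Analyst B: 0.544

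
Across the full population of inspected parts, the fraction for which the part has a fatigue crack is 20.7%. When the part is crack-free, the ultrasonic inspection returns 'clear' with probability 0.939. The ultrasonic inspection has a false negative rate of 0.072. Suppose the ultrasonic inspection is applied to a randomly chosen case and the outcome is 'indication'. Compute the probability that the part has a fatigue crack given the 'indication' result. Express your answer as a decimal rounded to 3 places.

P(H | E) ≈ 0.799

Let H be the event that the part has a fatigue crack. P(H) = 0.207, so P(¬H) = 0.793. With E the 'indication' result, P(E|H) = 0.928 and P(E|¬H) = 0.061.
P(E) = 0.928·0.207 + 0.061·0.793 = 0.19210 + 0.048373 = 0.24047.
By Bayes' theorem, P(H|E) = 0.19210 / 0.24047 = 0.799.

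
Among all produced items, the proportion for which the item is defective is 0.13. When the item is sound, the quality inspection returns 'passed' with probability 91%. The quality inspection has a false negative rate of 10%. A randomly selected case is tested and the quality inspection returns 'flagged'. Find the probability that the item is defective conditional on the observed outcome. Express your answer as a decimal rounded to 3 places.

Let H be the event that the item is defective. P(H) = 0.13, so P(¬H) = 0.87. With E the 'flagged' result, P(E|H) = 0.9 and P(E|¬H) = 0.09.
P(E) = 0.9·0.13 + 0.09·0.87 = 0.11700 + 0.078300 = 0.19530.
By Bayes' theorem, P(H|E) = 0.11700 / 0.19530 = 0.599.

P(H | E) ≈ 0.599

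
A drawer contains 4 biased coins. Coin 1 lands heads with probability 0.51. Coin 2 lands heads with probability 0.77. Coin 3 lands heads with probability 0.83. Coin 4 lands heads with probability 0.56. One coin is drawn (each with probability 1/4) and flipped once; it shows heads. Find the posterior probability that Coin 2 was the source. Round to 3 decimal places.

Posterior probability ≈ 0.288

P(heads|C1) = 0.51; P(heads|C2) = 0.77; P(heads|C3) = 0.83; P(heads|C4) = 0.56.
Prior × likelihood for each source: 0.25·0.51=0.1275, 0.25·0.77=0.1925, 0.25·0.83=0.2075, 0.25·0.56=0.1400. Summing gives P(heads) = 0.66750.
P(Coin 2 | heads) = 0.1925 / 0.66750 = 0.288.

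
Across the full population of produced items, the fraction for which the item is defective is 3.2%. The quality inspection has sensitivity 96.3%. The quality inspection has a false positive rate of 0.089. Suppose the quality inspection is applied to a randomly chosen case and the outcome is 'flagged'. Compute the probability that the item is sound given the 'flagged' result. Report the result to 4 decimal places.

Write H for 'the item is defective'. Prior odds H:¬H = 0.032/0.968 = 0.033058. For the 'flagged' outcome, the likelihood ratio is 0.963/0.089 = 10.820.
Posterior odds = 0.033058 × 10.820 = 0.35769, so P(H|E) = 0.35769/(1+0.35769) = 0.2635. Then P(¬H|E) = 1 − 0.2635 = 0.7365.

P(¬H | E) ≈ 0.7365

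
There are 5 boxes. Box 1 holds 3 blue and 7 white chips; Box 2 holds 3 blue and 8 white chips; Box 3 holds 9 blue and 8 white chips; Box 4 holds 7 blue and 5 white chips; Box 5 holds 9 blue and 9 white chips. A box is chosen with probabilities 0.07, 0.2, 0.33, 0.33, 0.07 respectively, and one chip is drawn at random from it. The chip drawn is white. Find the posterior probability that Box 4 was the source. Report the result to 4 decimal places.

Tabulate prior·likelihood by source: [1] prior 0.07, lik 0.7, product 0.04900; [2] prior 0.2, lik 0.7273, product 0.1455; [3] prior 0.33, lik 0.4706, product 0.1553; [4] prior 0.33, lik 0.4167, product 0.1375; [5] prior 0.07, lik 0.5, product 0.03500.
Normalizing constant = 0.52225; the posterior for Box 4 is its product over the sum, 0.1375/0.52225 = 0.2633.

Posterior probability ≈ 0.2633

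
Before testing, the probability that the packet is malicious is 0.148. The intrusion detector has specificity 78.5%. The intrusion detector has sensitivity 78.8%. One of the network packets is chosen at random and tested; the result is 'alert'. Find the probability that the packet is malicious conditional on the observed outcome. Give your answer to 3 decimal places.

P(H | E) ≈ 0.389

Let H be the event that the packet is malicious. P(H) = 0.148, so P(¬H) = 0.852. With E the 'alert' result, P(E|H) = 0.788 and P(E|¬H) = 0.215.
P(E) = 0.788·0.148 + 0.215·0.852 = 0.11662 + 0.18318 = 0.29980.
By Bayes' theorem, P(H|E) = 0.11662 / 0.29980 = 0.389.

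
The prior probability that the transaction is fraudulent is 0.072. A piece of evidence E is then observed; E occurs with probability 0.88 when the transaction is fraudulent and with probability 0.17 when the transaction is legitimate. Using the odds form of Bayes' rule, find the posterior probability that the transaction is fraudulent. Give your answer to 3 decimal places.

Prior odds = 0.072/(1−0.072) = 0.077586.
Likelihood ratio for E = 0.88/0.17 = 5.1765.
Posterior odds = prior odds × LR = 0.40162.
Posterior probability = odds/(1+odds) = 0.40162/1.4016 = 0.287.

Posterior probability ≈ 0.287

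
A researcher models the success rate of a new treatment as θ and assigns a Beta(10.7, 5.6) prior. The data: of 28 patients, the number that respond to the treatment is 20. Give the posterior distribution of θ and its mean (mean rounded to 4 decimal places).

Posterior: Beta(30.7, 13.6); mean ≈ 0.6930

Observing 20 successes and 8 failures updates Beta(10.7, 5.6) by adding the success and failure counts to the two shape parameters: α = 10.7+20 = 30.7, β = 5.6+8 = 13.6.
Posterior mean = α/(α+β) = 30.7/44.3 = 0.6930.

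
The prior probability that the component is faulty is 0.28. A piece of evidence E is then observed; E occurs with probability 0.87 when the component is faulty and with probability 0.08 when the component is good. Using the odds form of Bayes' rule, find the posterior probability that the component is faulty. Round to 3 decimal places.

Posterior probability ≈ 0.809

Prior odds = 0.28/(1−0.28) = 0.38889.
Likelihood ratio for E = 0.87/0.08 = 10.875.
Posterior odds = prior odds × LR = 4.2292.
Posterior probability = odds/(1+odds) = 4.2292/5.2292 = 0.809.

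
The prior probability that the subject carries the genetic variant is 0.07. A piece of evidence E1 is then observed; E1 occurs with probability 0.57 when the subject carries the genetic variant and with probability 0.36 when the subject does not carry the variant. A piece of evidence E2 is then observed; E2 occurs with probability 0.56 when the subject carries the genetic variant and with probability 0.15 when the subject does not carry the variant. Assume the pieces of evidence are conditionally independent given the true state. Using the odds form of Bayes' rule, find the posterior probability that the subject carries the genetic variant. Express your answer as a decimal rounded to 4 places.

Posterior probability ≈ 0.3079

Prior odds = 0.07/(1−0.07) = 0.075269. In log-odds, ln(0.075269) = -2.5867.
Add log likelihood ratios: ln(1.5833) + ln(3.7333) = 1.7768.
Posterior log-odds = -0.80986, so posterior odds = exp(-0.80986) = 0.44492. Converting, P(H|E) = 0.44492/1.4449 = 0.3079.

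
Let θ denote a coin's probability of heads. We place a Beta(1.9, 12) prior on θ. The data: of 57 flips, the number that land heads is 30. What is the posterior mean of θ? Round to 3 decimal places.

Observing 30 successes and 27 failures updates Beta(1.9, 12) by adding the success and failure counts to the two shape parameters: α = 1.9+30 = 31.9, β = 12+27 = 39.
Posterior mean = α/(α+β) = 31.9/70.9 = 0.450.

Posterior mean ≈ 0.450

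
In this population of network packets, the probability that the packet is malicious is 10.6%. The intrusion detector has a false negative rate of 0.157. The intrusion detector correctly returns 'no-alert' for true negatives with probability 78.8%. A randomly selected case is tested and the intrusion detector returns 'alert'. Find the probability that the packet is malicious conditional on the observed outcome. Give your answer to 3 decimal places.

Write H for 'the packet is malicious'. Prior odds H:¬H = 0.106/0.894 = 0.11857. For the 'alert' outcome, the likelihood ratio is 0.843/0.212 = 3.9764.
Posterior odds = 0.11857 × 3.9764 = 0.47148, so P(H|E) = 0.47148/(1+0.47148) = 0.320.

P(H | E) ≈ 0.320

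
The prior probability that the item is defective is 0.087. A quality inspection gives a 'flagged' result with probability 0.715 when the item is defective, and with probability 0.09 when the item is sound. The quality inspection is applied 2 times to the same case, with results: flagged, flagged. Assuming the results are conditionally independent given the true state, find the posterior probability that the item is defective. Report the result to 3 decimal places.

Posterior P(H) ≈ 0.857

Let H be the event that the item is defective; start with P(H) = 0.087. P('flagged'|H) = 0.715, P('flagged'|¬H) = 0.09.
Update on result 1 ('flagged'): P(H) ← 0.715·0.0870 / (0.715·0.0870 + 0.09·0.9130) = 0.062205/0.14438 = 0.4309.
Update on result 2 ('flagged'): P(H) ← 0.715·0.4309 / (0.715·0.4309 + 0.09·0.5691) = 0.30806/0.35929 = 0.8574.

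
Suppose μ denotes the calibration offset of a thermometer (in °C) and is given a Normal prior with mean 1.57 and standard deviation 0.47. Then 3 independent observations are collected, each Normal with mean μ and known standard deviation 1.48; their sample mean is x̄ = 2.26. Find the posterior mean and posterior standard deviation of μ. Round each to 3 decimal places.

Prior precision 1/τ₀² = 1/0.47² = 4.52694; data precision n/σ² = 3/1.48² = 1.36961.
Posterior precision = 4.52694 + 1.36961 = 5.89655, giving posterior SD = 1/√5.89655 = 0.412.
Posterior mean = (4.52694·1.57 + 1.36961·2.26) / 5.89655 = 1.730.

Posterior mean ≈ 1.730; posterior SD ≈ 0.412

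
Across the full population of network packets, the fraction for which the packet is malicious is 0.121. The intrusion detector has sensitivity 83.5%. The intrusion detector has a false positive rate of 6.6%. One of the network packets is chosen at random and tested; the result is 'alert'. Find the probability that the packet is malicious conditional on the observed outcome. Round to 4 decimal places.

Write H for 'the packet is malicious'. Prior odds H:¬H = 0.121/0.879 = 0.13766. For the 'alert' outcome, the likelihood ratio is 0.835/0.066 = 12.652.
Posterior odds = 0.13766 × 12.652 = 1.7416, so P(H|E) = 1.7416/(1+1.7416) = 0.6352.

P(H | E) ≈ 0.6352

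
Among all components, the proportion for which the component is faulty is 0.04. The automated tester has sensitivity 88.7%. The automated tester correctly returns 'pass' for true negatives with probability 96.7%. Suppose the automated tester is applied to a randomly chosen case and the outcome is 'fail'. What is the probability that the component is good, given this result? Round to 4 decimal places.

Write H for 'the component is faulty'. Prior odds H:¬H = 0.04/0.96 = 0.041667. For the 'fail' outcome, the likelihood ratio is 0.887/0.033 = 26.879.
Posterior odds = 0.041667 × 26.879 = 1.1199, so P(H|E) = 1.1199/(1+1.1199) = 0.5283. Then P(¬H|E) = 1 − 0.5283 = 0.4717.

P(¬H | E) ≈ 0.4717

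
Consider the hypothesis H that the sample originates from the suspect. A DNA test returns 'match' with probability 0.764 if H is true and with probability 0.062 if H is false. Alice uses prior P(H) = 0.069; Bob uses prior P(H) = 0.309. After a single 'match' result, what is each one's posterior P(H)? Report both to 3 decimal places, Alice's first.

The likelihood ratio for a 'match' result is 0.764/0.062 = 12.323.
Alice: prior odds 0.069/0.931 = 0.074114; posterior odds 0.91327; posterior probability 0.477.
Bob: prior odds 0.309/0.691 = 0.44718; posterior odds 5.5104; posterior probability 0.846.

Alice: 0.477; Bob: 0.846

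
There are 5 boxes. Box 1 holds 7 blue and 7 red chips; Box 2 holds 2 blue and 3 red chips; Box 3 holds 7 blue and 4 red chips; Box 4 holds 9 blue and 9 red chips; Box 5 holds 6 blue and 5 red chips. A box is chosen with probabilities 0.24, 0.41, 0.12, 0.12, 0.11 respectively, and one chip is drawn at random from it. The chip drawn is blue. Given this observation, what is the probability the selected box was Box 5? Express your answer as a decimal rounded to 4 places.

Tabulate prior·likelihood by source: [1] prior 0.24, lik 0.5, product 0.1200; [2] prior 0.41, lik 0.4, product 0.1640; [3] prior 0.12, lik 0.6364, product 0.07636; [4] prior 0.12, lik 0.5, product 0.06000; [5] prior 0.11, lik 0.5455, product 0.06000.
Normalizing constant = 0.48036; the posterior for Box 5 is its product over the sum, 0.06000/0.48036 = 0.1249.

Posterior probability ≈ 0.1249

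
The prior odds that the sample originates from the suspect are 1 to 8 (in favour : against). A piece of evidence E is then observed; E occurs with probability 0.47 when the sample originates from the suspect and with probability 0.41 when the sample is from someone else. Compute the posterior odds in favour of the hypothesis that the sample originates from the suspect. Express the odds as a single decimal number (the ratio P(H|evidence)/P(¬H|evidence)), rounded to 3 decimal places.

Prior odds = 1/8 = 0.12500. In log-odds, ln(0.12500) = -2.0794.
Add log likelihood ratio: ln(1.1463) = 0.13658.
Posterior log-odds = -1.9429, so posterior odds = exp(-1.9429) = 0.14329.

Posterior odds ≈ 0.143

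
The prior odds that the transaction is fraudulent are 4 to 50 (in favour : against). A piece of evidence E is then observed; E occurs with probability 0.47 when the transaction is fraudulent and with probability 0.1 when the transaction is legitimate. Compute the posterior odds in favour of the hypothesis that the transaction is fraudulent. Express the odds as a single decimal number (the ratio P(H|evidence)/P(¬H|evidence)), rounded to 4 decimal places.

Prior odds = 4/50 = 0.080000.
Likelihood ratio for E = 0.47/0.1 = 4.7000.
Posterior odds = prior odds × LR = 0.37600.

Posterior odds ≈ 0.3760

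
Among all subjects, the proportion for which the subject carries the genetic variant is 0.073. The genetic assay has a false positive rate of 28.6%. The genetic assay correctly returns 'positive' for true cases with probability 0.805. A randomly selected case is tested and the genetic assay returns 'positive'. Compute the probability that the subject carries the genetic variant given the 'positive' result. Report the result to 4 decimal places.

Let H be the event that the subject carries the genetic variant. P(H) = 0.073, so P(¬H) = 0.927. With E the 'positive' result, P(E|H) = 0.805 and P(E|¬H) = 0.286.
P(E) = 0.805·0.073 + 0.286·0.927 = 0.058765 + 0.26512 = 0.32389.
By Bayes' theorem, P(H|E) = 0.058765 / 0.32389 = 0.1814.

P(H | E) ≈ 0.1814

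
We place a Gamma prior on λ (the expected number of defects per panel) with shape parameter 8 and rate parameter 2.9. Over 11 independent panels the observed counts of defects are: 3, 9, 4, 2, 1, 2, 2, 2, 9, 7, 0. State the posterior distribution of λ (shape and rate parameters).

Posterior: Gamma(shape=49, rate=13.9)

Total count ∑xᵢ = 41 over n = 11 panels.
Gamma is conjugate to the Poisson likelihood: posterior is Gamma(shape = 8+41 = 49, rate = 2.9+11 = 13.9).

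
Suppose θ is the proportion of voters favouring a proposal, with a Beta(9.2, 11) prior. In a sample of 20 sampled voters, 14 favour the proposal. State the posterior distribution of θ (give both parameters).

Posterior: Beta(23.2, 17)

Observing 14 successes and 6 failures updates Beta(9.2, 11) by adding the success and failure counts to the two shape parameters: α = 9.2+14 = 23.2, β = 11+6 = 17.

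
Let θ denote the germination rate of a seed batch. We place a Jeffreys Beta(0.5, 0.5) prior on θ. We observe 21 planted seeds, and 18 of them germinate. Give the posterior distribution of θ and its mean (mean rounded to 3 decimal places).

The binomial likelihood is conjugate to the Beta prior: with 18 successes and 3 failures, the posterior is Beta(0.5+18, 0.5+3) = Beta(18.5, 3.5).
E[θ | data] = 18.5/(18.5+3.5) = 0.841.

Posterior: Beta(18.5, 3.5); mean ≈ 0.841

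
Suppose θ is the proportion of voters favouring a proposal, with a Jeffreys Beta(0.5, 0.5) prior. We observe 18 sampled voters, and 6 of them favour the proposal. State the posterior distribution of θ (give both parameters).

Observing 6 successes and 12 failures updates Beta(0.5, 0.5) by adding the success and failure counts to the two shape parameters: α = 0.5+6 = 6.5, β = 0.5+12 = 12.5.

Posterior: Beta(6.5, 12.5)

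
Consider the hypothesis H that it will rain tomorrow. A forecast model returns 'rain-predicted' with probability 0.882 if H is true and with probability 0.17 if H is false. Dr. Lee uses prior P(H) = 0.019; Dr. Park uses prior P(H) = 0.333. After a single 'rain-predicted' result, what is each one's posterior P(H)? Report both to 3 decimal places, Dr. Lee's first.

Dr. Lee: 0.091; Dr. Park: 0.721

P('+'|H) = 0.882, P('+'|¬H) = 0.17.
Dr. Lee: numerator 0.882·0.019 = 0.016758; evidence = 0.016758+0.17·0.981 = 0.18353; posterior = 0.091.
Dr. Park: numerator 0.882·0.333 = 0.29371; evidence = 0.29371+0.17·0.667 = 0.40710; posterior = 0.721.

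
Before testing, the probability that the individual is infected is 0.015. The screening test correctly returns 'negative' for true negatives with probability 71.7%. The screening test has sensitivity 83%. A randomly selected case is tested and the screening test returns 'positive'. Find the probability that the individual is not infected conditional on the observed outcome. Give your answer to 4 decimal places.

P(¬H | E) ≈ 0.9572

Let H be the event that the individual is infected. P(H) = 0.015, so P(¬H) = 0.985. With E the 'positive' result, P(E|H) = 0.83 and P(E|¬H) = 0.283.
P(E) = 0.83·0.015 + 0.283·0.985 = 0.012450 + 0.27875 = 0.29120.
By Bayes' theorem, P(H|E) = 0.012450 / 0.29120 = 0.0428. Hence P(¬H|E) = 1 − 0.0428 = 0.9572.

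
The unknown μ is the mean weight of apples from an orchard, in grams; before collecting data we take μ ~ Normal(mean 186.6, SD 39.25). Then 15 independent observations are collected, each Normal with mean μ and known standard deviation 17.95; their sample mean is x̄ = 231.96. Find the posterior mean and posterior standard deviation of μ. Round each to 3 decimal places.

Prior precision 1/τ₀² = 1/39.25² = 0.00064911; data precision n/σ² = 15/17.95² = 0.0465546.
Posterior precision = 0.00064911 + 0.0465546 = 0.0472037, giving posterior SD = 1/√0.0472037 = 4.603.
Posterior mean = (0.00064911·186.6 + 0.0465546·231.96) / 0.0472037 = 231.336.

Posterior mean ≈ 231.336; posterior SD ≈ 4.603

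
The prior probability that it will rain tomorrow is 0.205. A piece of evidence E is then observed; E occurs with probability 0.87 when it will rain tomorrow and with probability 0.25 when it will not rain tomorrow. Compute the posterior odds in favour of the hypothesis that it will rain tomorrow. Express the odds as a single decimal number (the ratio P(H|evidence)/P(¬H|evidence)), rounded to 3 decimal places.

Posterior odds ≈ 0.897

Prior odds = 0.205/(1−0.205) = 0.25786. In log-odds, ln(0.25786) = -1.3553.
Add log likelihood ratio: ln(3.4800) = 1.2470.
Posterior log-odds = -0.10830, so posterior odds = exp(-0.10830) = 0.89736.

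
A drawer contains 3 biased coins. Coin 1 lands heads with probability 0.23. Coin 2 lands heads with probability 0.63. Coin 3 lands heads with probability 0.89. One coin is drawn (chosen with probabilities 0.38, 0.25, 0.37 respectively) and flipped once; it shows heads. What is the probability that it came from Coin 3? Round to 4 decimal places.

Tabulate prior·likelihood by source: [1] prior 0.38, lik 0.23, product 0.08740; [2] prior 0.25, lik 0.63, product 0.1575; [3] prior 0.37, lik 0.89, product 0.3293.
Normalizing constant = 0.57420; the posterior for Coin 3 is its product over the sum, 0.3293/0.57420 = 0.5735.

Posterior probability ≈ 0.5735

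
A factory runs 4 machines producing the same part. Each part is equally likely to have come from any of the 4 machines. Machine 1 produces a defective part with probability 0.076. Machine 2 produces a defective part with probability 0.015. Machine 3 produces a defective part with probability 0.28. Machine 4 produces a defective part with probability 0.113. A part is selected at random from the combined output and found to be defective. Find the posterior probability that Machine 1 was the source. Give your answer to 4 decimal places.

P(defective|M1) = 0.076; P(defective|M2) = 0.015; P(defective|M3) = 0.28; P(defective|M4) = 0.113.
Prior × likelihood for each source: 0.25·0.076=0.01900, 0.25·0.015=0.003750, 0.25·0.28=0.07000, 0.25·0.113=0.02825. Summing gives P(defective) = 0.12100.
P(Machine 1 | defective) = 0.01900 / 0.12100 = 0.1570.

Posterior probability ≈ 0.1570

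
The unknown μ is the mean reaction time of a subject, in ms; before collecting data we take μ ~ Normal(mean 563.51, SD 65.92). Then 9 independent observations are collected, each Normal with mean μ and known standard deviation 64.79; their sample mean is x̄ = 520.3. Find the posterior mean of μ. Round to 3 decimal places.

Prior precision 1/τ₀² = 1/65.92² = 0.00023013; data precision n/σ² = 9/64.79² = 0.00214401.
Posterior precision = 0.00023013 + 0.00214401 = 0.00237413.
Posterior mean = (0.00023013·563.51 + 0.00214401·520.3) / 0.00237413 = 524.488.

Posterior mean ≈ 524.488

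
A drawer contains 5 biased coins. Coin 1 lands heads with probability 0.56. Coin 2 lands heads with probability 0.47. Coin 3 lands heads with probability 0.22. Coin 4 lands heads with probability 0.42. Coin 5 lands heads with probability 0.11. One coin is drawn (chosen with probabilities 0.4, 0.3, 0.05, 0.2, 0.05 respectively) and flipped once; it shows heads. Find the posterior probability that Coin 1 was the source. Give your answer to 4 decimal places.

Posterior probability ≈ 0.4812

P(heads|C1) = 0.56; P(heads|C2) = 0.47; P(heads|C3) = 0.22; P(heads|C4) = 0.42; P(heads|C5) = 0.11.
Prior × likelihood for each source: 0.4·0.56=0.2240, 0.3·0.47=0.1410, 0.05·0.22=0.01100, 0.2·0.42=0.08400, 0.05·0.11=0.005500. Summing gives P(heads) = 0.46550.
P(Coin 1 | heads) = 0.2240 / 0.46550 = 0.4812.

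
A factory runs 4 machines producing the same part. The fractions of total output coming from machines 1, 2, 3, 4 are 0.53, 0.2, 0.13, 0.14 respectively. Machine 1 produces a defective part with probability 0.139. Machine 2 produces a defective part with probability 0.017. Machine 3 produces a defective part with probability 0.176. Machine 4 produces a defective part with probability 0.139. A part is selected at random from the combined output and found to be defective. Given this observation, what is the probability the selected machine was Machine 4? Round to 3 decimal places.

Posterior probability ≈ 0.163

P(defective|M1) = 0.139; P(defective|M2) = 0.017; P(defective|M3) = 0.176; P(defective|M4) = 0.139.
Prior × likelihood for each source: 0.53·0.139=0.07367, 0.2·0.017=0.003400, 0.13·0.176=0.02288, 0.14·0.139=0.01946. Summing gives P(defective) = 0.11941.
P(Machine 4 | defective) = 0.01946 / 0.11941 = 0.163.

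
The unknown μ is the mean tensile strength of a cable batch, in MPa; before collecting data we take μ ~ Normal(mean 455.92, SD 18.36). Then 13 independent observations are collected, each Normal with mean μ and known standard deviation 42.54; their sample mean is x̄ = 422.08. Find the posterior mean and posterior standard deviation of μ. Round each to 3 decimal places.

Prior precision 1/τ₀² = 1/18.36² = 0.00296657; data precision n/σ² = 13/42.54² = 0.00718370.
Posterior precision = 0.00296657 + 0.00718370 = 0.0101503, giving posterior SD = 1/√0.0101503 = 9.926.
Posterior mean = (0.00296657·455.92 + 0.00718370·422.08) / 0.0101503 = 431.970.

Posterior mean ≈ 431.970; posterior SD ≈ 9.926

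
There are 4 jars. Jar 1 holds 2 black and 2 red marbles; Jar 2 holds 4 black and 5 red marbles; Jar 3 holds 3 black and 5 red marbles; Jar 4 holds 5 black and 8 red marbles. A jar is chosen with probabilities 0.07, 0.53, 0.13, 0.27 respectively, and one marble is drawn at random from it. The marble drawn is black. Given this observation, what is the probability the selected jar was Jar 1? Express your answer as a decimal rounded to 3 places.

Tabulate prior·likelihood by source: [1] prior 0.07, lik 0.5, product 0.03500; [2] prior 0.53, lik 0.4444, product 0.2356; [3] prior 0.13, lik 0.375, product 0.04875; [4] prior 0.27, lik 0.3846, product 0.1038.
Normalizing constant = 0.42315; the posterior for Jar 1 is its product over the sum, 0.03500/0.42315 = 0.083.

Posterior probability ≈ 0.083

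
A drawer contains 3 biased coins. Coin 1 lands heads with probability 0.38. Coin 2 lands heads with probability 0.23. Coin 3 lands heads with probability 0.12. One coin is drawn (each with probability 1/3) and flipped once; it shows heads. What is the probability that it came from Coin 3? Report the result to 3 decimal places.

Tabulate prior·likelihood by source: [1] prior 0.333333, lik 0.38, product 0.1267; [2] prior 0.333333, lik 0.23, product 0.07667; [3] prior 0.333333, lik 0.12, product 0.04000.
Normalizing constant = 0.24333; the posterior for Coin 3 is its product over the sum, 0.04000/0.24333 = 0.164.

Posterior probability ≈ 0.164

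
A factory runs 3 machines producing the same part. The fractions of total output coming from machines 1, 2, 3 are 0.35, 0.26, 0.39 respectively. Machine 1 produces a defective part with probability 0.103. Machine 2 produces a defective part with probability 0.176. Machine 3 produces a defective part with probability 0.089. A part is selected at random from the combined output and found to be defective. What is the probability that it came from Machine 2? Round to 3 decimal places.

Posterior probability ≈ 0.393

Tabulate prior·likelihood by source: [1] prior 0.35, lik 0.103, product 0.03605; [2] prior 0.26, lik 0.176, product 0.04576; [3] prior 0.39, lik 0.089, product 0.03471.
Normalizing constant = 0.11652; the posterior for Machine 2 is its product over the sum, 0.04576/0.11652 = 0.393.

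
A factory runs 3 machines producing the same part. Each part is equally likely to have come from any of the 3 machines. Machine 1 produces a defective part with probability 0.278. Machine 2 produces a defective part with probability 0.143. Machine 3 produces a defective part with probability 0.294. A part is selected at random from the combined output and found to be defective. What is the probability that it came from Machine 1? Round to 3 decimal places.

P(defective|M1) = 0.278; P(defective|M2) = 0.143; P(defective|M3) = 0.294.
Prior × likelihood for each source: 0.333333·0.278=0.09267, 0.333333·0.143=0.04767, 0.333333·0.294=0.09800. Summing gives P(defective) = 0.23833.
P(Machine 1 | defective) = 0.09267 / 0.23833 = 0.389.

Posterior probability ≈ 0.389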